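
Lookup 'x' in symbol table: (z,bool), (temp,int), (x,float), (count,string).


Lookup 'x' → type float


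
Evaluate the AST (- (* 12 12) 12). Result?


Evaluate inner: (* 12 12) = 144
Evaluate root: (- 144 12) = 132
Result: 132


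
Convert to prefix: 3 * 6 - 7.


left-to-right (same/higher precedence on left): tree is (- (* 3 6) 7)
Prefix: - * 3 6 7


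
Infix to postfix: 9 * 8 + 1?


Left to right (same or higher precedence on left)
Postfix: 9 8 * 1 +


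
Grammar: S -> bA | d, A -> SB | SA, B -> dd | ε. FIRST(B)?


Per alternative of B: FIRST(dd) = {d}; FIRST(ε) = {ε}
FIRST(B) = {d, ε}


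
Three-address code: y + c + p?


Break into single-operator statements:
t1 = y + c
t2 = t1 + p


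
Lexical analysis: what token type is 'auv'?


Pattern: letter/underscore followed by alphanumerics, not a keyword
Type: IDENTIFIER


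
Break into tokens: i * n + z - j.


Scan left to right, longest-match per lexeme
Tokens: ID(i), OP(*), ID(n), OP(+), ID(z), OP(-), ID(j)


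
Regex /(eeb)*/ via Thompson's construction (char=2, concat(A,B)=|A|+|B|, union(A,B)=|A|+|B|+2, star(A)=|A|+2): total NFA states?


Syntax tree has 3 char leaf(s), 0 union(s), 1 star(s)
chars contribute 3×2 = 6; each union adds +2; each star adds +2
Total: 6 + 0 + 2 = 8 states


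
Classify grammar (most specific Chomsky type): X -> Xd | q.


Left-linear: every RHS is a terminal or one nonterminal followed by a terminal
Classification: Type 3 (Regular)


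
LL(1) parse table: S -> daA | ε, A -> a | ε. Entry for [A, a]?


For [A, a]: 'a' ∈ FIRST(a)
Entry: A -> a


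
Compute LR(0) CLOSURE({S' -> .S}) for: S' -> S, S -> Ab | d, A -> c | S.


Start: S' -> .S
For each item with dot before a nonterminal B, add B -> .γ for every B-production
Closure: [S' -> .S, S -> .Ab, S -> .d, A -> .c, A -> .S]


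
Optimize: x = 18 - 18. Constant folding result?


18 - 18 = 0 at compile time
Optimized: x = 0


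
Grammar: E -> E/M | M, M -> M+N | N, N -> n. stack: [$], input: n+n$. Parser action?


no handle on stack; shift 'n'
Action: shift


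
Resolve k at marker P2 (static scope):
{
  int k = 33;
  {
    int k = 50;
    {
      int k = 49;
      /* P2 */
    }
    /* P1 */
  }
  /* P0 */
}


k declared in the same block as P2
k = 49


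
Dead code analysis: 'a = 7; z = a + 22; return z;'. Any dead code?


a is read by z's definition; z is returned
No dead code


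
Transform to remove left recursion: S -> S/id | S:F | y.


Left-recursive alternatives: S/id, S:F; non-recursive: y
Introduce S': S -> yS', S' -> /idS' | :FS' | ε


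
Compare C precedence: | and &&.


'|' is bitwise OR (level 3); '&&' is logical AND (level 2)
Higher level binds tighter
'|' has higher precedence than '&&'


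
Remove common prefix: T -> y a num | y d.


Common prefix: 'y'
Factored: T -> y T', T' -> a num | d


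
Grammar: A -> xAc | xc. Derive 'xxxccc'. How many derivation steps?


Derivation: A => xAc => xxAcc => xxxccc
Steps: 3


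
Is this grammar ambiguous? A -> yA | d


right-linear, alternatives start with distinct terminals 'y' vs 'd': unique leftmost derivation
Unambiguous


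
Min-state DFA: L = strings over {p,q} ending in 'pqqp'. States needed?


Track the longest suffix of input matching a prefix of 'pqqp': 5 classes (prefixes of length 0..4)
Minimal DFA: 5 states


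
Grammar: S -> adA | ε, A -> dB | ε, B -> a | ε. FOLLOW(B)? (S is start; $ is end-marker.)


$ ∈ FOLLOW(S). For each A -> αBβ: add FIRST(β)\{ε} to FOLLOW(B); if β nullable, add FOLLOW(A).
FOLLOW(B) = {$}


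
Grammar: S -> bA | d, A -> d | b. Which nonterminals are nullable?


A nonterminal is nullable iff some alternative derives ε (directly, or every symbol in it is nullable)
Nullable: {}


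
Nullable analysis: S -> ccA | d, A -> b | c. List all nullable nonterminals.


A nonterminal is nullable iff some alternative derives ε (directly, or every symbol in it is nullable)
Nullable: {}


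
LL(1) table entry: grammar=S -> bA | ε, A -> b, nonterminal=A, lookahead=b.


For [A, b]: 'b' ∈ FIRST(b)
Entry: A -> b


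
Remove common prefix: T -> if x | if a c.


Common prefix: 'if'
Factored: T -> if T', T' -> x | a c


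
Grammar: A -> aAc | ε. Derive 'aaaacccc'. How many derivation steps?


Derivation: A => aAc => aaAcc => aaaAccc => aaaaAcccc => aaaacccc
Steps: 5


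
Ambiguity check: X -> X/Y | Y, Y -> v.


precedence layered via separate nonterminal Y: deterministic
Unambiguous


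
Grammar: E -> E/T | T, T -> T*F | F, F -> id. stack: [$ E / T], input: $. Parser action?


handle 'E/T' on top; lookahead ∈ FOLLOW(E) = {/, $}
Action: reduce (E -> E/T)


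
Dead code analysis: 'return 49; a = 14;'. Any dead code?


statement follows a return and is unreachable
Dead: 'a = 14'


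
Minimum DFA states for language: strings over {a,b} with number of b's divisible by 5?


Track (count of b) mod 5: states 0..4, accept at 0
Minimal DFA: 5 states


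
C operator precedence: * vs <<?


'*' is multiplicative (level 10); '<<' is shift (level 8)
Higher level binds tighter
'*' has higher precedence than '<<'


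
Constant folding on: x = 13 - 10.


13 - 10 = 3 at compile time
Optimized: x = 3


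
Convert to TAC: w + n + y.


Break into single-operator statements:
t1 = w + n
t2 = t1 + y


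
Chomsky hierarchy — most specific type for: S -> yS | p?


Right-linear: every RHS is a terminal or a terminal followed by one nonterminal
Classification: Type 3 (Regular)


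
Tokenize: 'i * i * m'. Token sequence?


Scan left to right, longest-match per lexeme
Tokens: ID(i), OP(*), ID(i), OP(*), ID(m)


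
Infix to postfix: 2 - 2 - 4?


Left to right (same or higher precedence on left)
Postfix: 2 2 - 4 -


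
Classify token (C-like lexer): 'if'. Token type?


Pattern: reserved word
Type: KEYWORD


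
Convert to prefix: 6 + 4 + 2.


left-to-right (same/higher precedence on left): tree is (+ (+ 6 4) 2)
Prefix: + + 6 4 2


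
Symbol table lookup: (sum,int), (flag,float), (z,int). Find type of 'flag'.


Lookup 'flag' → type float


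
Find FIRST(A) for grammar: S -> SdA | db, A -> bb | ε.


Per alternative of A: FIRST(bb) = {b}; FIRST(ε) = {ε}
FIRST(A) = {b, ε}


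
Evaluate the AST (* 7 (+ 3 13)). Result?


Evaluate inner: (+ 3 13) = 16
Evaluate root: (* 7 16) = 112
Result: 112


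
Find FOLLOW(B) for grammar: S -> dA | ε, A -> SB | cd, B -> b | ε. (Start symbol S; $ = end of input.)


$ ∈ FOLLOW(S). For each A -> αBβ: add FIRST(β)\{ε} to FOLLOW(B); if β nullable, add FOLLOW(A).
FOLLOW(B) = {$, b}


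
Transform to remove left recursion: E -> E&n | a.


Left-recursive alternatives: E&n; non-recursive: a
Introduce E': E -> aE', E' -> &nE' | ε


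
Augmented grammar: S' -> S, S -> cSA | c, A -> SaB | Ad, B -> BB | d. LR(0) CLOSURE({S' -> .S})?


Start: S' -> .S
For each item with dot before a nonterminal B, add B -> .γ for every B-production
Closure: [S' -> .S, S -> .cSA, S -> .c]


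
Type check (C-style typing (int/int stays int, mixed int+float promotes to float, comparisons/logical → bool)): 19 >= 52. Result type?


Operand types: int >= int
Rule: comparison yields bool
Result type: bool


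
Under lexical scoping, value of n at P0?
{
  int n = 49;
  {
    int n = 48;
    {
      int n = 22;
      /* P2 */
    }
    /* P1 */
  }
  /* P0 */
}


n declared in the same block as P0
n = 49


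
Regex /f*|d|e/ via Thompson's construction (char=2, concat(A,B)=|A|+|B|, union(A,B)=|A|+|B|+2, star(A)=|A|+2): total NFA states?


Syntax tree has 3 char leaf(s), 2 union(s), 1 star(s)
chars contribute 3×2 = 6; each union adds +2; each star adds +2
Total: 6 + 4 + 2 = 12 states


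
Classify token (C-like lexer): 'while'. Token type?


Pattern: reserved word
Type: KEYWORD


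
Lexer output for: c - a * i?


Scan left to right, longest-match per lexeme
Tokens: ID(c), OP(-), ID(a), OP(*), ID(i)


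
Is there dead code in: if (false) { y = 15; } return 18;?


condition is constant false, so the whole block is unreachable
Dead: 'if (false) { y = 15; }'


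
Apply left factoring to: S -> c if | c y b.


Common prefix: 'c'
Factored: S -> c S', S' -> if | y b


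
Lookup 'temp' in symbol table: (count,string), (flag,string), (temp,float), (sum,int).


Lookup 'temp' → type float


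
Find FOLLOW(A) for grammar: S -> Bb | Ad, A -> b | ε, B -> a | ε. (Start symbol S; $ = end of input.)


$ ∈ FOLLOW(S). For each A -> αBβ: add FIRST(β)\{ε} to FOLLOW(B); if β nullable, add FOLLOW(A).
FOLLOW(A) = {d}


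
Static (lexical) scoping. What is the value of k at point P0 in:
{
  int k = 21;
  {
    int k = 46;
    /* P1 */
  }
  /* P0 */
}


k declared in the same block as P0
k = 21


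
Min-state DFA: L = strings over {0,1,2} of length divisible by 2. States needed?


Track length mod 2: states 0..1, accept at 0
Minimal DFA: 2 states


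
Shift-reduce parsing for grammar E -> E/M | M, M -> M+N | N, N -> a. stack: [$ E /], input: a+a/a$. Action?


no handle ('E/' is not any RHS); shift 'a'
Action: shift


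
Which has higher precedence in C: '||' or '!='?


'!=' is equality (level 6); '||' is logical OR (level 1)
Higher level binds tighter
'!=' has higher precedence than '||'


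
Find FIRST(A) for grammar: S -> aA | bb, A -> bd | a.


Per alternative of A: FIRST(bd) = {b}; FIRST(a) = {a}
FIRST(A) = {a, b}


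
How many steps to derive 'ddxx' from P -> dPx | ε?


Derivation: P => dPx => ddPxx => ddxx
Steps: 3


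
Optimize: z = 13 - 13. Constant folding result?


13 - 13 = 0 at compile time
Optimized: z = 0


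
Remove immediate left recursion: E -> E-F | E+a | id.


Left-recursive alternatives: E-F, E+a; non-recursive: id
Introduce E': E -> idE', E' -> -FE' | +aE' | ε


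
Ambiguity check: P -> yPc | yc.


balanced y^n…c^n: each string has a unique parse
Unambiguous


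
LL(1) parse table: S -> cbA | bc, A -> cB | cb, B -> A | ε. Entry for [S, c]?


For [S, c]: 'c' ∈ FIRST(cbA)
Entry: S -> cbA


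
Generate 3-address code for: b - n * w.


Break into single-operator statements:
t1 = n * w
t2 = b - t1


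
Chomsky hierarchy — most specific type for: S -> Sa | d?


Left-linear: every RHS is a terminal or one nonterminal followed by a terminal
Classification: Type 3 (Regular)


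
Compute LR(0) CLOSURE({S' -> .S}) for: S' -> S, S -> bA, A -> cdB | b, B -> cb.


Start: S' -> .S
For each item with dot before a nonterminal B, add B -> .γ for every B-production
Closure: [S' -> .S, S -> .bA]


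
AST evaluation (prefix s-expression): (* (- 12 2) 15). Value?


Evaluate inner: (- 12 2) = 10
Evaluate root: (* 10 15) = 150
Result: 150


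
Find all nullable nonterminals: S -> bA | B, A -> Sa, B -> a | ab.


A nonterminal is nullable iff some alternative derives ε (directly, or every symbol in it is nullable)
Nullable: {}


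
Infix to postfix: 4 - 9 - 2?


Left to right (same or higher precedence on left)
Postfix: 4 9 - 2 -


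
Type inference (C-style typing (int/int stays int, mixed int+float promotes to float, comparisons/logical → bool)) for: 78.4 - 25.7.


Operand types: float - float
Rule: mixed int/float promotes to float; int/int stays int
Result type: float


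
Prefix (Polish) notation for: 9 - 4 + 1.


left-to-right (same/higher precedence on left): tree is (+ (- 9 4) 1)
Prefix: + - 9 4 1


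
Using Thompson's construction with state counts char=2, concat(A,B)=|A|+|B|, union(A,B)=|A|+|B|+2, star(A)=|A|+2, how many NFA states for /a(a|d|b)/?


Syntax tree has 4 char leaf(s), 2 union(s), 0 star(s)
chars contribute 4×2 = 8; each union adds +2; each star adds +2
Total: 8 + 4 + 0 = 12 states


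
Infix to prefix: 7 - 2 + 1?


left-to-right (same/higher precedence on left): tree is (+ (- 7 2) 1)
Prefix: + - 7 2 1


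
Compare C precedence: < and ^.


'<' is relational (level 7); '^' is bitwise XOR (level 4)
Higher level binds tighter
'<' has higher precedence than '^'


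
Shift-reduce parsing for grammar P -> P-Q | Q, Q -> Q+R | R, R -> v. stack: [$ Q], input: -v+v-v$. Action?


lookahead ∉ {+} so Q won't extend; reduce P -> Q
Action: reduce (P -> Q)


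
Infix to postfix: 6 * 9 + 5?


Left to right (same or higher precedence on left)
Postfix: 6 9 * 5 +


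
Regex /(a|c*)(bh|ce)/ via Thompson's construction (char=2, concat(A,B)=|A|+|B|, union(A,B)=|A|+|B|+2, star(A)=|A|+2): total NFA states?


Syntax tree has 6 char leaf(s), 2 union(s), 1 star(s)
chars contribute 6×2 = 12; each union adds +2; each star adds +2
Total: 12 + 4 + 2 = 18 states


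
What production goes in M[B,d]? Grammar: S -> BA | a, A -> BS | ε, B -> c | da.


For [B, d]: 'd' ∈ FIRST(da)
Entry: B -> da


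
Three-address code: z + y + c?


Break into single-operator statements:
t1 = z + y
t2 = t1 + c


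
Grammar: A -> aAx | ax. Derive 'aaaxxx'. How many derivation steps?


Derivation: A => aAx => aaAxx => aaaxxx
Steps: 3


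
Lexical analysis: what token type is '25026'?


Pattern: digits only
Type: INTEGER_LITERAL


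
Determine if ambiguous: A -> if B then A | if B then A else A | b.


dangling else: 'if B then if B then b else b' parses two ways
Ambiguous


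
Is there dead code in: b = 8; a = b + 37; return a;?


b is read by a's definition; a is returned
No dead code


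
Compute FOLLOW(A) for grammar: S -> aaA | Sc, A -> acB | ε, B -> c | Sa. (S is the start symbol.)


$ ∈ FOLLOW(S). For each A -> αBβ: add FIRST(β)\{ε} to FOLLOW(B); if β nullable, add FOLLOW(A).
FOLLOW(A) = {$, a, c}


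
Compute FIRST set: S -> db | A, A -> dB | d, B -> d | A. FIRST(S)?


Per alternative of S: FIRST(db) = {d}; FIRST(A) = {d}
FIRST(S) = {d}


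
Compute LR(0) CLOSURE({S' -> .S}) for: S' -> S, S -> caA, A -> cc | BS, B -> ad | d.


Start: S' -> .S
For each item with dot before a nonterminal B, add B -> .γ for every B-production
Closure: [S' -> .S, S -> .caA]


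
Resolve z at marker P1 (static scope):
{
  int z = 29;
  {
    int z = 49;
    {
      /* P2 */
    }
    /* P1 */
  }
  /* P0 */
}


z declared in the same block as P1
z = 49


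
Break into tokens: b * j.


Scan left to right, longest-match per lexeme
Tokens: ID(b), OP(*), ID(j)


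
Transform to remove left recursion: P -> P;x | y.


Left-recursive alternatives: P;x; non-recursive: y
Introduce P': P -> yP', P' -> ;xP' | ε


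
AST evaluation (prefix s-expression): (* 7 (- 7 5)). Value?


Evaluate inner: (- 7 5) = 2
Evaluate root: (* 7 2) = 14
Result: 14


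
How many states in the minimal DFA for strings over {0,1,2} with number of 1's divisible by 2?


Track (count of 1) mod 2: states 0..1, accept at 0
Minimal DFA: 2 states


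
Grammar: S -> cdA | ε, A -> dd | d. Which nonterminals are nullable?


A nonterminal is nullable iff some alternative derives ε (directly, or every symbol in it is nullable)
Nullable: {S}


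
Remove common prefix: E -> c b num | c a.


Common prefix: 'c'
Factored: E -> c E', E' -> b num | a


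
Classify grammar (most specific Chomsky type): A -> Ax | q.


Left-linear: every RHS is a terminal or one nonterminal followed by a terminal
Classification: Type 3 (Regular)


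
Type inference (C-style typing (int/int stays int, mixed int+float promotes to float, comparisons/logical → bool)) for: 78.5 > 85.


Operand types: float > int
Rule: comparison yields bool
Result type: bool


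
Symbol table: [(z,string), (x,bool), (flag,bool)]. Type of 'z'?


Lookup 'z' → type string


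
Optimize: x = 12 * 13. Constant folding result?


12 * 13 = 156 at compile time
Optimized: x = 156


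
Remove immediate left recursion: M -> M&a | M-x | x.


Left-recursive alternatives: M&a, M-x; non-recursive: x
Introduce M': M -> xM', M' -> &aM' | -xM' | ε


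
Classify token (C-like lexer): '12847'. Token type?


Pattern: digits only
Type: INTEGER_LITERAL


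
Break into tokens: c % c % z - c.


Scan left to right, longest-match per lexeme
Tokens: ID(c), OP(%), ID(c), OP(%), ID(z), OP(-), ID(c)


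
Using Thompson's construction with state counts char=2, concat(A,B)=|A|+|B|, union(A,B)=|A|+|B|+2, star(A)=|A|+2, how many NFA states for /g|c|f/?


Syntax tree has 3 char leaf(s), 2 union(s), 0 star(s)
chars contribute 3×2 = 6; each union adds +2; each star adds +2
Total: 6 + 4 + 0 = 10 states


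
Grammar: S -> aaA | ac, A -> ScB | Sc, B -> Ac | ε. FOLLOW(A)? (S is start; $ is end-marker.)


$ ∈ FOLLOW(S). For each A -> αBβ: add FIRST(β)\{ε} to FOLLOW(B); if β nullable, add FOLLOW(A).
FOLLOW(A) = {$, c}


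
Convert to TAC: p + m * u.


Break into single-operator statements:
t1 = m * u
t2 = p + t1


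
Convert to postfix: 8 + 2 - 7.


Left to right (same or higher precedence on left)
Postfix: 8 2 + 7 -


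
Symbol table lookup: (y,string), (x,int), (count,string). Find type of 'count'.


Lookup 'count' → type string


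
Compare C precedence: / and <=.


'/' is multiplicative (level 10); '<=' is relational (level 7)
Higher level binds tighter
'/' has higher precedence than '<='


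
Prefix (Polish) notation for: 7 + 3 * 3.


'*' binds tighter: tree is (+ 7 (* 3 3))
Prefix: + 7 * 3 3


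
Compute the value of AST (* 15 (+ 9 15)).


Evaluate inner: (+ 9 15) = 24
Evaluate root: (* 15 24) = 360
Result: 360


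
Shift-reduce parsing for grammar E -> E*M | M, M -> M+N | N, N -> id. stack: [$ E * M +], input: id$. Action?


no handle; shift 'id'
Action: shift


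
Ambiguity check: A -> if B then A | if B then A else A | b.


dangling else: 'if B then if B then b else b' parses two ways
Ambiguous


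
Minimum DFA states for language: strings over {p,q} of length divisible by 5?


Track length mod 5: states 0..4, accept at 0
Minimal DFA: 5 states


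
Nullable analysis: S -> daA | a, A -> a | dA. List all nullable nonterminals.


A nonterminal is nullable iff some alternative derives ε (directly, or every symbol in it is nullable)
Nullable: {}


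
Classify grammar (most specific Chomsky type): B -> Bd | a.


Left-linear: every RHS is a terminal or one nonterminal followed by a terminal
Classification: Type 3 (Regular)


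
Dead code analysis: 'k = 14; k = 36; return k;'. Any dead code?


first assignment to k is overwritten before any read
Dead: 'k = 14'


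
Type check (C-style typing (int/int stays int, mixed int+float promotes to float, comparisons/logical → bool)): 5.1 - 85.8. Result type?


Operand types: float - float
Rule: mixed int/float promotes to float; int/int stays int
Result type: float


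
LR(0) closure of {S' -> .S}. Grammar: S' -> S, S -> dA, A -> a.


Start: S' -> .S
For each item with dot before a nonterminal B, add B -> .γ for every B-production
Closure: [S' -> .S, S -> .dA]


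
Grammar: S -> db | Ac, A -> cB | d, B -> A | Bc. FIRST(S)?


Per alternative of S: FIRST(db) = {d}; FIRST(Ac) = {c, d}
FIRST(S) = {c, d}


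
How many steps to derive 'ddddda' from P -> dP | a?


Derivation: P => dP => ddP => dddP => ddddP => dddddP => ddddda
Steps: 6


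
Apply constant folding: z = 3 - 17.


3 - 17 = -14 at compile time
Optimized: z = -14


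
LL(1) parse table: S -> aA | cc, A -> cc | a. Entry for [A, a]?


For [A, a]: 'a' ∈ FIRST(a)
Entry: A -> a


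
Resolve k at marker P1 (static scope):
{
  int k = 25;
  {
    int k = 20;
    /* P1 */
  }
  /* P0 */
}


k declared in the same block as P1
k = 20


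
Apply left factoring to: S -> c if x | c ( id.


Common prefix: 'c'
Factored: S -> c S', S' -> if x | ( id


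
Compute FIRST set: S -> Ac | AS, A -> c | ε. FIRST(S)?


Per alternative of S: FIRST(Ac) = {c}; FIRST(AS) = {c}
FIRST(S) = {c}


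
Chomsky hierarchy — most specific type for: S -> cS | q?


Right-linear: every RHS is a terminal or a terminal followed by one nonterminal
Classification: Type 3 (Regular)


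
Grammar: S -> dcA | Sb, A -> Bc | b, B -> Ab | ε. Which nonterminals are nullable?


A nonterminal is nullable iff some alternative derives ε (directly, or every symbol in it is nullable)
Nullable: {B}


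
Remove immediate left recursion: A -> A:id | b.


Left-recursive alternatives: A:id; non-recursive: b
Introduce A': A -> bA', A' -> :idA' | ε


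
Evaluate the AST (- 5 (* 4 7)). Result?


Evaluate inner: (* 4 7) = 28
Evaluate root: (- 5 28) = -23
Result: -23


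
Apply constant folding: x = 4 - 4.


4 - 4 = 0 at compile time
Optimized: x = 0


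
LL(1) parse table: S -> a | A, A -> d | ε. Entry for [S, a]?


For [S, a]: 'a' ∈ FIRST(a)
Entry: S -> a


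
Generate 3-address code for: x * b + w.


Break into single-operator statements:
t1 = x * b
t2 = t1 + w


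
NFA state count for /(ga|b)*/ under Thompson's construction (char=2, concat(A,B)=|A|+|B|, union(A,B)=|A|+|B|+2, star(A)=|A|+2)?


Syntax tree has 3 char leaf(s), 1 union(s), 1 star(s)
chars contribute 3×2 = 6; each union adds +2; each star adds +2
Total: 6 + 2 + 2 = 10 states


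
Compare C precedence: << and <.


'<<' is shift (level 8); '<' is relational (level 7)
Higher level binds tighter
'<<' has higher precedence than '<'


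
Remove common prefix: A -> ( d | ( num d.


Common prefix: '('
Factored: A -> ( A', A' -> d | num d


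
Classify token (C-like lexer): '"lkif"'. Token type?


Pattern: double-quoted sequence
Type: STRING_LITERAL


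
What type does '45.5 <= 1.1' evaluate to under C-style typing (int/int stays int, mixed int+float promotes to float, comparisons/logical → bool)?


Operand types: float <= float
Rule: comparison yields bool
Result type: bool


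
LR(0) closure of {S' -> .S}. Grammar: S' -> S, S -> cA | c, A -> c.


Start: S' -> .S
For each item with dot before a nonterminal B, add B -> .γ for every B-production
Closure: [S' -> .S, S -> .cA, S -> .c]


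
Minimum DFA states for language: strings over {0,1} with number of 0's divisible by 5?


Track (count of 0) mod 5: states 0..4, accept at 0
Minimal DFA: 5 states


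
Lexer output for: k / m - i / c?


Scan left to right, longest-match per lexeme
Tokens: ID(k), OP(/), ID(m), OP(-), ID(i), OP(/), ID(c)


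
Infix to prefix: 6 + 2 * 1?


'*' binds tighter: tree is (+ 6 (* 2 1))
Prefix: + 6 * 2 1


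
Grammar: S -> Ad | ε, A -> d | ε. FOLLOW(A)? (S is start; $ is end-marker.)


$ ∈ FOLLOW(S). For each A -> αBβ: add FIRST(β)\{ε} to FOLLOW(B); if β nullable, add FOLLOW(A).
FOLLOW(A) = {d}


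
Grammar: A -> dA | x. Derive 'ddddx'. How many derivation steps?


Derivation: A => dA => ddA => dddA => ddddA => ddddx
Steps: 5


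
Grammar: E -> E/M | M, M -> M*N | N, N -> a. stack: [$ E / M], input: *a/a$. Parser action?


'*' can extend M; shift to build M -> M*N
Action: shift


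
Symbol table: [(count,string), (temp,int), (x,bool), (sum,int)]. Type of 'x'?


Lookup 'x' → type bool


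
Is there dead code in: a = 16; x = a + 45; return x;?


a is read by x's definition; x is returned
No dead code


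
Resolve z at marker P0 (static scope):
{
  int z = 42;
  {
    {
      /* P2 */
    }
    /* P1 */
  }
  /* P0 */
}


z declared in the same block as P0
z = 42


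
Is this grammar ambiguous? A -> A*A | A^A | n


'n*n^n' has two parse trees (no precedence encoded between * and ^)
Ambiguous


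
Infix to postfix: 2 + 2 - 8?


Left to right (same or higher precedence on left)
Postfix: 2 2 + 8 -


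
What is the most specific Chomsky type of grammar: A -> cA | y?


Right-linear: every RHS is a terminal or a terminal followed by one nonterminal
Classification: Type 3 (Regular)


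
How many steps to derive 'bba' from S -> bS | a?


Derivation: S => bS => bbS => bba
Steps: 3


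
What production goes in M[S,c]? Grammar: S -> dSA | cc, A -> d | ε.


For [S, c]: 'c' ∈ FIRST(cc)
Entry: S -> cc


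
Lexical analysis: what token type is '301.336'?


Pattern: digits with a decimal point
Type: FLOAT_LITERAL


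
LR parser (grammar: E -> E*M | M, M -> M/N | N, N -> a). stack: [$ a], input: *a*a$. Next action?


'a' on top is the handle for N -> a
Action: reduce (N -> a)


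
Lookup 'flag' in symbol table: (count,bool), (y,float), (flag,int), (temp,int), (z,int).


Lookup 'flag' → type int


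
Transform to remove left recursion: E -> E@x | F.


Left-recursive alternatives: E@x; non-recursive: F
Introduce E': E -> FE', E' -> @xE' | ε


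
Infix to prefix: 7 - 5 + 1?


left-to-right (same/higher precedence on left): tree is (+ (- 7 5) 1)
Prefix: + - 7 5 1


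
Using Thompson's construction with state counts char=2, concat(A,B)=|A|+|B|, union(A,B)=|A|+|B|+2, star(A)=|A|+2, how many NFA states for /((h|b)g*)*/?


Syntax tree has 3 char leaf(s), 1 union(s), 2 star(s)
chars contribute 3×2 = 6; each union adds +2; each star adds +2
Total: 6 + 2 + 4 = 12 states


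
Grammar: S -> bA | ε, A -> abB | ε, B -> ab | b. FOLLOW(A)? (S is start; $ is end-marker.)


$ ∈ FOLLOW(S). For each A -> αBβ: add FIRST(β)\{ε} to FOLLOW(B); if β nullable, add FOLLOW(A).
FOLLOW(A) = {$}


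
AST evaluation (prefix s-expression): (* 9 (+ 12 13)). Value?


Evaluate inner: (+ 12 13) = 25
Evaluate root: (* 9 25) = 225
Result: 225


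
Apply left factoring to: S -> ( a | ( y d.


Common prefix: '('
Factored: S -> ( S', S' -> a | y d


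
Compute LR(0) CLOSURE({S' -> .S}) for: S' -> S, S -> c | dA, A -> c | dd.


Start: S' -> .S
For each item with dot before a nonterminal B, add B -> .γ for every B-production
Closure: [S' -> .S, S -> .c, S -> .dA]


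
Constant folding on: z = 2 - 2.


2 - 2 = 0 at compile time
Optimized: z = 0


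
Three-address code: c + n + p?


Break into single-operator statements:
t1 = c + n
t2 = t1 + p


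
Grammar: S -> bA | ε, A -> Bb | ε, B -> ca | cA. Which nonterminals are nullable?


A nonterminal is nullable iff some alternative derives ε (directly, or every symbol in it is nullable)
Nullable: {A, S}


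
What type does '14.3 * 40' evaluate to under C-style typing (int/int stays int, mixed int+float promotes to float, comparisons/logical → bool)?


Operand types: float * int
Rule: mixed int/float promotes to float; int/int stays int
Result type: float


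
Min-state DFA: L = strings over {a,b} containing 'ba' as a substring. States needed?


KMP-style automaton: 2 progress states + 1 absorbing accept = 3
Minimal DFA: 3 states


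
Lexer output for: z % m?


Scan left to right, longest-match per lexeme
Tokens: ID(z), OP(%), ID(m)


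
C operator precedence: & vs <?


'<' is relational (level 7); '&' is bitwise AND (level 5)
Higher level binds tighter
'<' has higher precedence than '&'


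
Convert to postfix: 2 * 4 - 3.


Left to right (same or higher precedence on left)
Postfix: 2 4 * 3 -


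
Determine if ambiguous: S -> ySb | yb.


balanced y^n…b^n: each string has a unique parse
Unambiguous


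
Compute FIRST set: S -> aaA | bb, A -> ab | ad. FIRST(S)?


Per alternative of S: FIRST(aaA) = {a}; FIRST(bb) = {b}
FIRST(S) = {a, b}


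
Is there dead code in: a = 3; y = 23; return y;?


a is assigned but never read
Dead: 'a = 3'


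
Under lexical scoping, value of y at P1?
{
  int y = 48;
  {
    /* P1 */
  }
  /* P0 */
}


P1's block does not declare y; resolves to the enclosing declaration at depth 0
y = 48


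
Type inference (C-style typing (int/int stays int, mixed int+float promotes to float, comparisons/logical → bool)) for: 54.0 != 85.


Operand types: float != int
Rule: comparison yields bool
Result type: bool


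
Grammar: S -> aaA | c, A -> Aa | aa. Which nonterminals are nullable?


A nonterminal is nullable iff some alternative derives ε (directly, or every symbol in it is nullable)
Nullable: {}


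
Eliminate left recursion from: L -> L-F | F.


Left-recursive alternatives: L-F; non-recursive: F
Introduce L': L -> FL', L' -> -FL' | ε


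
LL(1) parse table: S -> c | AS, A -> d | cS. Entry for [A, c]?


For [A, c]: 'c' ∈ FIRST(cS)
Entry: A -> cS


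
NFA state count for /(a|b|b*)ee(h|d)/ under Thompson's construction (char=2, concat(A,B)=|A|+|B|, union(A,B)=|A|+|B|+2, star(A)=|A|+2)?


Syntax tree has 7 char leaf(s), 3 union(s), 1 star(s)
chars contribute 7×2 = 14; each union adds +2; each star adds +2
Total: 14 + 6 + 2 = 22 states


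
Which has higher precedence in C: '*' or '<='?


'*' is multiplicative (level 10); '<=' is relational (level 7)
Higher level binds tighter
'*' has higher precedence than '<='


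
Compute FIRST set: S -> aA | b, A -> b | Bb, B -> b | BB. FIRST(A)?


Per alternative of A: FIRST(b) = {b}; FIRST(Bb) = {b}
FIRST(A) = {b}


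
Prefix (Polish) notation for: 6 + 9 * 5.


'*' binds tighter: tree is (+ 6 (* 9 5))
Prefix: + 6 * 9 5


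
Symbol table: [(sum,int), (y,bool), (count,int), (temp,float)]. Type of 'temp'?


Lookup 'temp' → type float


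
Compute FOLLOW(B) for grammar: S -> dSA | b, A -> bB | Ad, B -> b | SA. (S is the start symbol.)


$ ∈ FOLLOW(S). For each A -> αBβ: add FIRST(β)\{ε} to FOLLOW(B); if β nullable, add FOLLOW(A).
FOLLOW(B) = {$, b, d}


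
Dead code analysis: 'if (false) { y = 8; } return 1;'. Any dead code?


condition is constant false, so the whole block is unreachable
Dead: 'if (false) { y = 8; }'


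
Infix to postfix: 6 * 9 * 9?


Left to right (same or higher precedence on left)
Postfix: 6 9 * 9 *


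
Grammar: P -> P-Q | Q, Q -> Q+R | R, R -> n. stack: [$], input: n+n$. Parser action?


no handle on stack; shift 'n'
Action: shift


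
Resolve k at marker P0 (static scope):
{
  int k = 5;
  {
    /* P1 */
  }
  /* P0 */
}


k declared in the same block as P0
k = 5


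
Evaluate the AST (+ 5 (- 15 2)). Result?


Evaluate inner: (- 15 2) = 13
Evaluate root: (+ 5 13) = 18
Result: 18


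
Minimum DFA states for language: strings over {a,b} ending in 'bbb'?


Track the longest suffix of input matching a prefix of 'bbb': 4 classes (prefixes of length 0..3)
Minimal DFA: 4 states


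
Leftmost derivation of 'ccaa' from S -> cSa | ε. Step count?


Derivation: S => cSa => ccSaa => ccaa
Steps: 3


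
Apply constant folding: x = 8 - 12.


8 - 12 = -4 at compile time
Optimized: x = -4


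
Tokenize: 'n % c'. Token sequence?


Scan left to right, longest-match per lexeme
Tokens: ID(n), OP(%), ID(c)


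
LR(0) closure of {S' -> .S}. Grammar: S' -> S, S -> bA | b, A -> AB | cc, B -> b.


Start: S' -> .S
For each item with dot before a nonterminal B, add B -> .γ for every B-production
Closure: [S' -> .S, S -> .bA, S -> .b]


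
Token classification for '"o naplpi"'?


Pattern: double-quoted sequence
Type: STRING_LITERAL


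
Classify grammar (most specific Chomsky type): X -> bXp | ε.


Single nonterminal LHS, but b^n p^n is not regular
Classification: Type 2 (Context-Free)


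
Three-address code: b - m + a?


Break into single-operator statements:
t1 = b - m
t2 = t1 + a


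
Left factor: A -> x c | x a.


Common prefix: 'x'
Factored: A -> x A', A' -> c | a


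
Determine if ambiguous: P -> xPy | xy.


balanced x^n…y^n: each string has a unique parse
Unambiguous


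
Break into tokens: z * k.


Scan left to right, longest-match per lexeme
Tokens: ID(z), OP(*), ID(k)


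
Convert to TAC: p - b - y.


Break into single-operator statements:
t1 = p - b
t2 = t1 - y


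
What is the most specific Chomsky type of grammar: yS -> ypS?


LHS has context (more than one symbol) and |LHS| ≤ |RHS|
Classification: Type 1 (Context-Sensitive)


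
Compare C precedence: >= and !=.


'>=' is relational (level 7); '!=' is equality (level 6)
Higher level binds tighter
'>=' has higher precedence than '!='


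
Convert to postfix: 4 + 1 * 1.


* has higher precedence, evaluate 1*1 first
Postfix: 4 1 1 * +


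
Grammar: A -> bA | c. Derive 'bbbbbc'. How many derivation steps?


Derivation: A => bA => bbA => bbbA => bbbbA => bbbbbA => bbbbbc
Steps: 6


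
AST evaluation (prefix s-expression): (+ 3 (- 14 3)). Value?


Evaluate inner: (- 14 3) = 11
Evaluate root: (+ 3 11) = 14
Result: 14


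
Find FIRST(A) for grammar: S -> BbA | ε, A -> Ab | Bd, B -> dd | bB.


Per alternative of A: FIRST(Ab) = {b, d}; FIRST(Bd) = {b, d}
FIRST(A) = {b, d}


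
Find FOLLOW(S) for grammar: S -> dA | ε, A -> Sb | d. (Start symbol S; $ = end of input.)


$ ∈ FOLLOW(S). For each A -> αBβ: add FIRST(β)\{ε} to FOLLOW(B); if β nullable, add FOLLOW(A).
FOLLOW(S) = {$, b}


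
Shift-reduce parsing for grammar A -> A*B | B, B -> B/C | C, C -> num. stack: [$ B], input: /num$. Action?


shift '/' to continue B -> B/C
Action: shift


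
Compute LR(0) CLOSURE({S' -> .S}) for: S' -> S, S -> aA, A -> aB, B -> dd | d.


Start: S' -> .S
For each item with dot before a nonterminal B, add B -> .γ for every B-production
Closure: [S' -> .S, S -> .aA]


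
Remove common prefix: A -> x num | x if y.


Common prefix: 'x'
Factored: A -> x A', A' -> num | if y


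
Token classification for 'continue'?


Pattern: reserved word
Type: KEYWORD


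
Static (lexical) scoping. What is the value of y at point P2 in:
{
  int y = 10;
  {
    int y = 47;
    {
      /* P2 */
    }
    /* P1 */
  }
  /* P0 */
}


P2's block does not declare y; resolves to the enclosing declaration at depth 1
y = 47


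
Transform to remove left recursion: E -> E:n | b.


Left-recursive alternatives: E:n; non-recursive: b
Introduce E': E -> bE', E' -> :nE' | ε


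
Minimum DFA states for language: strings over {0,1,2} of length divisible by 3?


Track length mod 3: states 0..2, accept at 0
Minimal DFA: 3 states


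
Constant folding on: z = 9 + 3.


9 + 3 = 12 at compile time
Optimized: z = 12


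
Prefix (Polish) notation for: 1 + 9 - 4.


left-to-right (same/higher precedence on left): tree is (- (+ 1 9) 4)
Prefix: - + 1 9 4


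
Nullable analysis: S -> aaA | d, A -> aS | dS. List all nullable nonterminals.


A nonterminal is nullable iff some alternative derives ε (directly, or every symbol in it is nullable)
Nullable: {}


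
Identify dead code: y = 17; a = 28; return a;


y is assigned but never read
Dead: 'y = 17'


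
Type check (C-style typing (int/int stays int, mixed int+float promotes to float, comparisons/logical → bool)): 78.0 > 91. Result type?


Operand types: float > int
Rule: comparison yields bool
Result type: bool


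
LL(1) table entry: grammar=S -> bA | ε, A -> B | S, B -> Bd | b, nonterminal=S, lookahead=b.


For [S, b]: 'b' ∈ FIRST(bA)
Entry: S -> bA


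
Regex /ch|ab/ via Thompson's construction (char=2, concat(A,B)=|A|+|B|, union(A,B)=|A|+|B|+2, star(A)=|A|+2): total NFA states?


Syntax tree has 4 char leaf(s), 1 union(s), 0 star(s)
chars contribute 4×2 = 8; each union adds +2; each star adds +2
Total: 8 + 2 + 0 = 10 states


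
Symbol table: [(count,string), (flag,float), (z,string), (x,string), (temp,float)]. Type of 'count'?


Lookup 'count' → type string


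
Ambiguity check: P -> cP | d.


right-linear, alternatives start with distinct terminals 'c' vs 'd': unique leftmost derivation
Unambiguous


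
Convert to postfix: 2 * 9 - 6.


Left to right (same or higher precedence on left)
Postfix: 2 9 * 6 -


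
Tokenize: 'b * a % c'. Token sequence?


Scan left to right, longest-match per lexeme
Tokens: ID(b), OP(*), ID(a), OP(%), ID(c)


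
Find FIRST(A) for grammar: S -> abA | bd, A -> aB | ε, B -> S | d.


Per alternative of A: FIRST(aB) = {a}; FIRST(ε) = {ε}
FIRST(A) = {a, ε}


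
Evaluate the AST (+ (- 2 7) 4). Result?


Evaluate inner: (- 2 7) = -5
Evaluate root: (+ -5 4) = -1
Result: -1


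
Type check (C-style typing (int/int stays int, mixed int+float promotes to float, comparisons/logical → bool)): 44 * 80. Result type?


Operand types: int * int
Rule: mixed int/float promotes to float; int/int stays int
Result type: int


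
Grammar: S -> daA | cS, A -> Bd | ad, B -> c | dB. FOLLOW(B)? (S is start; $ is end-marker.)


$ ∈ FOLLOW(S). For each A -> αBβ: add FIRST(β)\{ε} to FOLLOW(B); if β nullable, add FOLLOW(A).
FOLLOW(B) = {d}


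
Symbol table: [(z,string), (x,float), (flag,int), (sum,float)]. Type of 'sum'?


Lookup 'sum' → type float


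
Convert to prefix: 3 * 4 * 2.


left-to-right (same/higher precedence on left): tree is (* (* 3 4) 2)
Prefix: * * 3 4 2


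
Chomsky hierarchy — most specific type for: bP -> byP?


LHS has context (more than one symbol) and |LHS| ≤ |RHS|
Classification: Type 1 (Context-Sensitive)


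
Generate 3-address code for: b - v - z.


Break into single-operator statements:
t1 = b - v
t2 = t1 - z


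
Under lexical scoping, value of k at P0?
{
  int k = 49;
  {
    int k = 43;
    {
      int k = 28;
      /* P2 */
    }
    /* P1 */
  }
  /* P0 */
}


k declared in the same block as P0
k = 49


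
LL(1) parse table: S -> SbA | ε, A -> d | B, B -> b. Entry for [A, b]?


For [A, b]: 'b' ∈ FIRST(B)
Entry: A -> B


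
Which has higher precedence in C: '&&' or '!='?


'!=' is equality (level 6); '&&' is logical AND (level 2)
Higher level binds tighter
'!=' has higher precedence than '&&'


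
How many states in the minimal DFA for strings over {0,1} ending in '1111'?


Track the longest suffix of input matching a prefix of '1111': 5 classes (prefixes of length 0..4)
Minimal DFA: 5 states


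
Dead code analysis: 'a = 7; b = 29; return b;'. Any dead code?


a is assigned but never read
Dead: 'a = 7'


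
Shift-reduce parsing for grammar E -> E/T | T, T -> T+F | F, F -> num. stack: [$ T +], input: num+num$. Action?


no handle; shift 'num'
Action: shift


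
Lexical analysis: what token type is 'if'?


Pattern: reserved word
Type: KEYWORD


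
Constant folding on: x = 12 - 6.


12 - 6 = 6 at compile time
Optimized: x = 6


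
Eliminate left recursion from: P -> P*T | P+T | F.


Left-recursive alternatives: P*T, P+T; non-recursive: F
Introduce P': P -> FP', P' -> *TP' | +TP' | ε


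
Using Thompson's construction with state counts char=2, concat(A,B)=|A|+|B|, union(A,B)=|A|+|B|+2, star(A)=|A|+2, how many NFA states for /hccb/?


Syntax tree has 4 char leaf(s), 0 union(s), 0 star(s)
chars contribute 4×2 = 8; each union adds +2; each star adds +2
Total: 8 + 0 + 0 = 8 states


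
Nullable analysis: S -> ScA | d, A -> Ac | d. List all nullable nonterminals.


A nonterminal is nullable iff some alternative derives ε (directly, or every symbol in it is nullable)
Nullable: {}


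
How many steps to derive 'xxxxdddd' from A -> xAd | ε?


Derivation: A => xAd => xxAdd => xxxAddd => xxxxAdddd => xxxxdddd
Steps: 5


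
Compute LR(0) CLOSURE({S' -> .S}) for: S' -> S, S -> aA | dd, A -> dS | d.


Start: S' -> .S
For each item with dot before a nonterminal B, add B -> .γ for every B-production
Closure: [S' -> .S, S -> .aA, S -> .dd]
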